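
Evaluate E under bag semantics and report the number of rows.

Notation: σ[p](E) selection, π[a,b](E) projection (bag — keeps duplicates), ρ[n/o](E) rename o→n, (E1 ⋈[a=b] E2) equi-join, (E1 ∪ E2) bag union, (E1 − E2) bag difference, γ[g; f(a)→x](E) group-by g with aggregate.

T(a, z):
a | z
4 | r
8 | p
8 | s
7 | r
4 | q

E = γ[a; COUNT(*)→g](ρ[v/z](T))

Subexpression sizes:
  T → 5
  ρ[v/z](T) → 5
  γ[a; COUNT(*)→g](ρ[v/z](T)) → 3

|E| = 3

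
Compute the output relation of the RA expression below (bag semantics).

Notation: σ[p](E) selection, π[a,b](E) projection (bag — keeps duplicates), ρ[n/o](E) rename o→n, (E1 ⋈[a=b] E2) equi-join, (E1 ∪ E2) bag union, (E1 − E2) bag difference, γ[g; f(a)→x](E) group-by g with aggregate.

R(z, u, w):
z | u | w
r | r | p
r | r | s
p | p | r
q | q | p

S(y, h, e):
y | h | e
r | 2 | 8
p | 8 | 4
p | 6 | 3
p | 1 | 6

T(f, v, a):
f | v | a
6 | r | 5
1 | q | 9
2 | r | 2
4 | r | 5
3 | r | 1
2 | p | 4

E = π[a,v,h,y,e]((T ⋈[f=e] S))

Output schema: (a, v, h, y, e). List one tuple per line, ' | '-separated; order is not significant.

Stepwise |·|:
  T → 6
  S → 4
  (T ⋈[f=e] S) → 3
  π[a,v,h,y,e]((T ⋈[f=e] S)) → 3

== RESULT ==
a | v | h | y | e
1 | r | 6 | p | 3
5 | r | 1 | p | 6
5 | r | 8 | p | 4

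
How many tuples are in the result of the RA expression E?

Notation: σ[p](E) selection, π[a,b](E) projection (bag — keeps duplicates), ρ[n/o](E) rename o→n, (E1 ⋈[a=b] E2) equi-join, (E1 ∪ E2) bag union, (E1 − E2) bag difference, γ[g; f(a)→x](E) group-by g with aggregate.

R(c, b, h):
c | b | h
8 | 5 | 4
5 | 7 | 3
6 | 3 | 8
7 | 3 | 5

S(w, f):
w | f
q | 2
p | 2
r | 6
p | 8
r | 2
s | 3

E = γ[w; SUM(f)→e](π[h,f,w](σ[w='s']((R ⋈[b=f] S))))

Per-node cardinality:
  R → 4
  S → 6
  (R ⋈[b=f] S) → 2
  σ[w='s']((R ⋈[b=f] S)) → 2
  π[h,f,w](σ[w='s']((R ⋈[b=f] S))) → 2
  γ[w; SUM(f)→e](π[h,f,w](σ[w='s']((R ⋈[b=f] S)))) → 1

|E| = 1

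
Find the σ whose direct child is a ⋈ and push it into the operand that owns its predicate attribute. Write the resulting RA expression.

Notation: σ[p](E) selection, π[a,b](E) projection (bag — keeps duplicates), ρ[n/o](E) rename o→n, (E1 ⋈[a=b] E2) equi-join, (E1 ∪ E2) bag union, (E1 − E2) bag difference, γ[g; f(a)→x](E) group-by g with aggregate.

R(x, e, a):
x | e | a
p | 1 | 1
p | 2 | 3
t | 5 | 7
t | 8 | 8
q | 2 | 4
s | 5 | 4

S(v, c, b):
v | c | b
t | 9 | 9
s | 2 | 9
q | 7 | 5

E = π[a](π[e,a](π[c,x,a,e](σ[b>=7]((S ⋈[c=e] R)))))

σ filters on b, owned by the left side.
E' = π[a](π[e,a](π[c,x,a,e]((σ[b>=7](S) ⋈[c=e] R))))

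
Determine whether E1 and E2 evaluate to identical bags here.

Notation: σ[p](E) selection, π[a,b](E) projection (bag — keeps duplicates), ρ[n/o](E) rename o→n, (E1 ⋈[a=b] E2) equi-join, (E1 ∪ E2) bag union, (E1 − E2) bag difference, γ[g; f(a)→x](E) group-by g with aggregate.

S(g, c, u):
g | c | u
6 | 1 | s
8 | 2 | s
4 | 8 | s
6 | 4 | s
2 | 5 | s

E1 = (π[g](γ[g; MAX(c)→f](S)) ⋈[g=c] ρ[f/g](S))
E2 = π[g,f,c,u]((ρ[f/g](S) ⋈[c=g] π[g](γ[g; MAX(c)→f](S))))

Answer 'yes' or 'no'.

E1 per-node cardinality:
  S → 5
  γ[g; MAX(c)→f](S) → 4
  π[g](γ[g; MAX(c)→f](S)) → 4
  S → 5
  ρ[f/g](S) → 5
  (π[g](γ[g; MAX(c)→f](S)) ⋈[g=c] ρ[f/g](S)) → 3
E2 per-node cardinality:
  S → 5
  ρ[f/g](S) → 5
  S → 5
  γ[g; MAX(c)→f](S) → 4
  π[g](γ[g; MAX(c)→f](S)) → 4
  (ρ[f/g](S) ⋈[c=g] π[g](γ[g; MAX(c)→f](S))) → 3
  π[g,f,c,u]((ρ[f/g](S) ⋈[c=g] π[g](γ[g; MAX(c)→f](S)))) → 3

E1 and E2 produce the same multiset:
g | f | c | u
2 | 8 | 2 | s
4 | 6 | 4 | s
8 | 4 | 8 | s

yes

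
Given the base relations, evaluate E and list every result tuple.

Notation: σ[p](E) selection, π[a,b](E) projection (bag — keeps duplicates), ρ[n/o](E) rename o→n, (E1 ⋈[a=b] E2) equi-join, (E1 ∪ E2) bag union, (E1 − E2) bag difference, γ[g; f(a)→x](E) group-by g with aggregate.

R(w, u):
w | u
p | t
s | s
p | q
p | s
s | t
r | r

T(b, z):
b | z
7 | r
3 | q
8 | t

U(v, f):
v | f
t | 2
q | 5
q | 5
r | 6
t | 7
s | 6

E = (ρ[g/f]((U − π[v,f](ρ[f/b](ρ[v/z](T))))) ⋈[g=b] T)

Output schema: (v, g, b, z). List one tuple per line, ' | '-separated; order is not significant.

Row counts bottom-up:
  U → 6
  T → 3
  ρ[v/z](T) → 3
  ρ[f/b](ρ[v/z](T)) → 3
  π[v,f](ρ[f/b](ρ[v/z](T))) → 3
  (U − π[v,f](ρ[f/b](ρ[v/z](T)))) → 6
  ρ[g/f]((U − π[v,f](ρ[f/b](ρ[v/z](T))))) → 6
  T → 3
  (ρ[g/f]((U − π[v,f](ρ[f/b](ρ[v/z](T))))) ⋈[g=b] T) → 1

== RESULT ==
v | g | b | z
t | 7 | 7 | r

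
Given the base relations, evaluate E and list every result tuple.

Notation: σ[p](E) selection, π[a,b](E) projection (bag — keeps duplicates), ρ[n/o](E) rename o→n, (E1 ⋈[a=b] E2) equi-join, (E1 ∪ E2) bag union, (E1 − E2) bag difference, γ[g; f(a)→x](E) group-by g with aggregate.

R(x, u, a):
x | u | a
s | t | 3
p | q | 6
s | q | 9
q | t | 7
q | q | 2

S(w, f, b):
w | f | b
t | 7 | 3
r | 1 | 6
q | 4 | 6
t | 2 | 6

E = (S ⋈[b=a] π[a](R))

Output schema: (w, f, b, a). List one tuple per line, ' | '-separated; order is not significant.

Subexpression sizes:
  S → 4
  R → 5
  π[a](R) → 5
  (S ⋈[b=a] π[a](R)) → 4

== RESULT ==
w | f | b | a
q | 4 | 6 | 6
r | 1 | 6 | 6
t | 2 | 6 | 6
t | 7 | 3 | 3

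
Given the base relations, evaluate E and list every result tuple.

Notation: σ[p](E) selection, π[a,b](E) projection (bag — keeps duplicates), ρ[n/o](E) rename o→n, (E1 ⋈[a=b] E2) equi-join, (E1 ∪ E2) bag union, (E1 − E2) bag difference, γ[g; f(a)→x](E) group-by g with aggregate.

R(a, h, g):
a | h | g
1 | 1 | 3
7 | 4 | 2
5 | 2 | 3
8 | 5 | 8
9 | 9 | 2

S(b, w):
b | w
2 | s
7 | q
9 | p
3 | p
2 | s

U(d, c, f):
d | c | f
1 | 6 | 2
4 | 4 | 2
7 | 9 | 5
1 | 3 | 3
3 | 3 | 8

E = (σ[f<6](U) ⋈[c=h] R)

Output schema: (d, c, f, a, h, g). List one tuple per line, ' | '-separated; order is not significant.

Row counts bottom-up:
  U → 5
  σ[f<6](U) → 4
  R → 5
  (σ[f<6](U) ⋈[c=h] R) → 2

== RESULT ==
d | c | f | a | h | g
4 | 4 | 2 | 7 | 4 | 2
7 | 9 | 5 | 9 | 9 | 2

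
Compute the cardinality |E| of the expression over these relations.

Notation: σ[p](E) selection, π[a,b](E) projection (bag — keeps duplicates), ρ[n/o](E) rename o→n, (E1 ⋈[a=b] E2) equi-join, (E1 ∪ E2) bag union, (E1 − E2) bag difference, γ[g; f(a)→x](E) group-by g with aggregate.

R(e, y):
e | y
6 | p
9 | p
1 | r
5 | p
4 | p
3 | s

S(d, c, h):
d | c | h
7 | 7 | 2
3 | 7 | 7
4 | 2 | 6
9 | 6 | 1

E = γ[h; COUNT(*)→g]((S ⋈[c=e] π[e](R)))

Per-node cardinality:
  S → 4
  R → 6
  π[e](R) → 6
  (S ⋈[c=e] π[e](R)) → 1
  γ[h; COUNT(*)→g]((S ⋈[c=e] π[e](R))) → 1

|E| = 1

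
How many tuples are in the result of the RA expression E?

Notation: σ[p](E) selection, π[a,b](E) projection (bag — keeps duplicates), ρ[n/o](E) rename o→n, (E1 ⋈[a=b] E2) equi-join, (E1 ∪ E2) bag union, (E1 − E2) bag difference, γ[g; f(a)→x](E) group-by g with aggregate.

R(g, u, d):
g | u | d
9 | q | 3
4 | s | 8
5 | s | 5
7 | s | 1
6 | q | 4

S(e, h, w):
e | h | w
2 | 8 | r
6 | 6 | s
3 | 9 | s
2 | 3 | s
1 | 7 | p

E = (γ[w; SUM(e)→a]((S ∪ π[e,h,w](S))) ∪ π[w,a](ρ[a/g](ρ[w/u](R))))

Stepwise |·|:
  S → 5
  S → 5
  π[e,h,w](S) → 5
  (S ∪ π[e,h,w](S)) → 10
  γ[w; SUM(e)→a]((S ∪ π[e,h,w](S))) → 3
  R → 5
  ρ[w/u](R) → 5
  ρ[a/g](ρ[w/u](R)) → 5
  π[w,a](ρ[a/g](ρ[w/u](R))) → 5
  (γ[w; SUM(e)→a]((S ∪ π[e,h,w](S))) ∪ π[w,a](ρ[a/g](ρ[w/u](R)))) → 8

|E| = 8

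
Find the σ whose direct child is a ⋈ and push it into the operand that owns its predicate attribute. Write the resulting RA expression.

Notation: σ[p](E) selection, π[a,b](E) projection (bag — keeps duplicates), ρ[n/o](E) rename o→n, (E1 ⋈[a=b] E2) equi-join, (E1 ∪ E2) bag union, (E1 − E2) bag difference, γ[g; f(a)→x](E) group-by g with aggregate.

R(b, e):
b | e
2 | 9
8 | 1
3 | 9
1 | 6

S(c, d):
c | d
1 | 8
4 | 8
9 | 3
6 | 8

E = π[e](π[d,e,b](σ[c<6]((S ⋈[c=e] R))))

σ filters on c, owned by the left side.
E' = π[e](π[d,e,b]((σ[c<6](S) ⋈[c=e] R)))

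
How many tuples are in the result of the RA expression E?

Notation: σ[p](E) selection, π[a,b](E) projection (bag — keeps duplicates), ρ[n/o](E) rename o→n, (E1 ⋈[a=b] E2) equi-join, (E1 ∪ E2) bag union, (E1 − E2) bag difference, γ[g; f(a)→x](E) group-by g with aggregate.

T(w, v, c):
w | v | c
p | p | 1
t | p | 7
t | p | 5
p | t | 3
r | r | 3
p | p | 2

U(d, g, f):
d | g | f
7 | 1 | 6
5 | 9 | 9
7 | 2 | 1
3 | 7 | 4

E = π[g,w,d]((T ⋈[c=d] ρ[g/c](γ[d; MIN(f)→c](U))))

Per-node cardinality:
  T → 6
  U → 4
  γ[d; MIN(f)→c](U) → 3
  ρ[g/c](γ[d; MIN(f)→c](U)) → 3
  (T ⋈[c=d] ρ[g/c](γ[d; MIN(f)→c](U))) → 4
  π[g,w,d]((T ⋈[c=d] ρ[g/c](γ[d; MIN(f)→c](U)))) → 4

|E| = 4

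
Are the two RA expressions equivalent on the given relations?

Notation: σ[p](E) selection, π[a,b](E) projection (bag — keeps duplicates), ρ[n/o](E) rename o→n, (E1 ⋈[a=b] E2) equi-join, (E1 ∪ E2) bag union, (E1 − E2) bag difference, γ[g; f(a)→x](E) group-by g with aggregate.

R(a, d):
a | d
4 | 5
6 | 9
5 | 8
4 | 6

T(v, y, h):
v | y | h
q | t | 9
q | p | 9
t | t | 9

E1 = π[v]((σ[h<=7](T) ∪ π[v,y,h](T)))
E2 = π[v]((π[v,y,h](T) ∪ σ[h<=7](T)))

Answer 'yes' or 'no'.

E1 stepwise |·|:
  T → 3
  σ[h<=7](T) → 0
  T → 3
  π[v,y,h](T) → 3
  (σ[h<=7](T) ∪ π[v,y,h](T)) → 3
  π[v]((σ[h<=7](T) ∪ π[v,y,h](T))) → 3
E2 stepwise |·|:
  T → 3
  π[v,y,h](T) → 3
  T → 3
  σ[h<=7](T) → 0
  (π[v,y,h](T) ∪ σ[h<=7](T)) → 3
  π[v]((π[v,y,h](T) ∪ σ[h<=7](T))) → 3

E1 and E2 produce the same multiset:
v
q
q
t

yes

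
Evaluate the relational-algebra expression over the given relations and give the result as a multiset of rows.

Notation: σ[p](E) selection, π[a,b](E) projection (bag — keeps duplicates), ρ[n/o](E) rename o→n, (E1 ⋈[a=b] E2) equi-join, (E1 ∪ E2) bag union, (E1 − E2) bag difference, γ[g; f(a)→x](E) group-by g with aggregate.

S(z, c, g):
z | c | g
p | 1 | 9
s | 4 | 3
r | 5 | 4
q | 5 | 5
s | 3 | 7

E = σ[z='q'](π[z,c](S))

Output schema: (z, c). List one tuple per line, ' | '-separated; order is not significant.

Per-node cardinality:
  S → 5
  π[z,c](S) → 5
  σ[z='q'](π[z,c](S)) → 1

== RESULT ==
z | c
q | 5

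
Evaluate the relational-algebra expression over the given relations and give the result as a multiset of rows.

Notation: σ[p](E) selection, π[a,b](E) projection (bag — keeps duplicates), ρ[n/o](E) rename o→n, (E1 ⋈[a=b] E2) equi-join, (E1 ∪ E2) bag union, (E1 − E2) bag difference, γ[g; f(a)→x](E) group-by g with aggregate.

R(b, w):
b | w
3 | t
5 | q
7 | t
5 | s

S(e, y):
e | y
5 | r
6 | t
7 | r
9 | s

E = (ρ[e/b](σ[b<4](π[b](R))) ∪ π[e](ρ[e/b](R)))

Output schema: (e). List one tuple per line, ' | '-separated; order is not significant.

Per-node cardinality:
  R → 4
  π[b](R) → 4
  σ[b<4](π[b](R)) → 1
  ρ[e/b](σ[b<4](π[b](R))) → 1
  R → 4
  ρ[e/b](R) → 4
  π[e](ρ[e/b](R)) → 4
  (ρ[e/b](σ[b<4](π[b](R))) ∪ π[e](ρ[e/b](R))) → 5

== RESULT ==
e
3
3
5
5
7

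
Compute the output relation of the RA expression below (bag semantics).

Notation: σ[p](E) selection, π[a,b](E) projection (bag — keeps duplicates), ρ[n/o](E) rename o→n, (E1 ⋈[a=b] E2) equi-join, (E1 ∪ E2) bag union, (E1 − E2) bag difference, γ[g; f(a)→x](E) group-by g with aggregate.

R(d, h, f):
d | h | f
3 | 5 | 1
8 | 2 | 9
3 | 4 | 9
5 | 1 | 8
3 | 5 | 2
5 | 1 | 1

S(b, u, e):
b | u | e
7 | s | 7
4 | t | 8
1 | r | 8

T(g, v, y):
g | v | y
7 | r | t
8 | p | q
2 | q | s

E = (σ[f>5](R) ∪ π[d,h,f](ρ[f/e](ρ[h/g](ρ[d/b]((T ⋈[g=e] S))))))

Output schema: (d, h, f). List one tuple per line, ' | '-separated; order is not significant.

Subexpression sizes:
  R → 6
  σ[f>5](R) → 3
  T → 3
  S → 3
  (T ⋈[g=e] S) → 3
  ρ[d/b]((T ⋈[g=e] S)) → 3
  ρ[h/g](ρ[d/b]((T ⋈[g=e] S))) → 3
  ρ[f/e](ρ[h/g](ρ[d/b]((T ⋈[g=e] S)))) → 3
  π[d,h,f](ρ[f/e](ρ[h/g](ρ[d/b]((T ⋈[g=e] S))))) → 3
  (σ[f>5](R) ∪ π[d,h,f](ρ[f/e](ρ[h/g](ρ[d/b]((T ⋈[g=e] S)))))) → 6

== RESULT ==
d | h | f
1 | 8 | 8
3 | 4 | 9
4 | 8 | 8
5 | 1 | 8
7 | 7 | 7
8 | 2 | 9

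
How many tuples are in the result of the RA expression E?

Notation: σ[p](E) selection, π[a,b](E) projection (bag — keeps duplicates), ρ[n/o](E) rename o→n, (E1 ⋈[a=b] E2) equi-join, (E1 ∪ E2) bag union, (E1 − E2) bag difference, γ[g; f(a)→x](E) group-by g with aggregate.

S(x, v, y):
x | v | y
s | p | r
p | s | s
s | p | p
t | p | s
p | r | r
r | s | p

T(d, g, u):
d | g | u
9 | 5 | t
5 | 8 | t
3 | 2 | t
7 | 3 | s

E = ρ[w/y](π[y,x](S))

Subexpression sizes:
  S → 6
  π[y,x](S) → 6
  ρ[w/y](π[y,x](S)) → 6

|E| = 6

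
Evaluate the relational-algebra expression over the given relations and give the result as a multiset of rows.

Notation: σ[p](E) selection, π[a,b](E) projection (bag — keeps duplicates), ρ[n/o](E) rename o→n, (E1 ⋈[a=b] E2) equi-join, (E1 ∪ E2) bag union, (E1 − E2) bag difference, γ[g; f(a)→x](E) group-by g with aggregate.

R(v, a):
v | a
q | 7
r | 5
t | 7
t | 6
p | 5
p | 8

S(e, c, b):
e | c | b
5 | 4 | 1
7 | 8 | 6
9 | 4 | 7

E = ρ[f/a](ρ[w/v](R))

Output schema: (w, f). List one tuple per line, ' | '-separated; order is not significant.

Subexpression sizes:
  R → 6
  ρ[w/v](R) → 6
  ρ[f/a](ρ[w/v](R)) → 6

== RESULT ==
w | f
p | 5
p | 8
q | 7
r | 5
t | 6
t | 7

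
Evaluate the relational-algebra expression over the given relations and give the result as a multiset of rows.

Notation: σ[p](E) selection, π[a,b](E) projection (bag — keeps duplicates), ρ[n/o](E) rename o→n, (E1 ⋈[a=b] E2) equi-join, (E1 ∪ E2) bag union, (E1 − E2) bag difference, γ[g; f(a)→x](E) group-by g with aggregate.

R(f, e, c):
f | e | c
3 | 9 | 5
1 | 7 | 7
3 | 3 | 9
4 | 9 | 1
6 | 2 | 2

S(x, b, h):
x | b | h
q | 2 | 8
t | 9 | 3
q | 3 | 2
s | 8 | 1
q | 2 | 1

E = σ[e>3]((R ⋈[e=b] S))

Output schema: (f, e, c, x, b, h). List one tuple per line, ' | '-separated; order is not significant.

Subexpression sizes:
  R → 5
  S → 5
  (R ⋈[e=b] S) → 5
  σ[e>3]((R ⋈[e=b] S)) → 2

== RESULT ==
f | e | c | x | b | h
3 | 9 | 5 | t | 9 | 3
4 | 9 | 1 | t | 9 | 3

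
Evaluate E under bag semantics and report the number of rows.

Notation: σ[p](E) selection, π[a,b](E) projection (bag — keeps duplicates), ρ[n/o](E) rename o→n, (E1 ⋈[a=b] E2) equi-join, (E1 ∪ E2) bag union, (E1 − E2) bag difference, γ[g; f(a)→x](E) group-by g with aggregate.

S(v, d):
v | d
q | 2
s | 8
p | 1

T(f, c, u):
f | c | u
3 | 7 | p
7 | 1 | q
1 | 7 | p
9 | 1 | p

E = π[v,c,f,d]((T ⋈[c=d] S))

Subexpression sizes:
  T → 4
  S → 3
  (T ⋈[c=d] S) → 2
  π[v,c,f,d]((T ⋈[c=d] S)) → 2

|E| = 2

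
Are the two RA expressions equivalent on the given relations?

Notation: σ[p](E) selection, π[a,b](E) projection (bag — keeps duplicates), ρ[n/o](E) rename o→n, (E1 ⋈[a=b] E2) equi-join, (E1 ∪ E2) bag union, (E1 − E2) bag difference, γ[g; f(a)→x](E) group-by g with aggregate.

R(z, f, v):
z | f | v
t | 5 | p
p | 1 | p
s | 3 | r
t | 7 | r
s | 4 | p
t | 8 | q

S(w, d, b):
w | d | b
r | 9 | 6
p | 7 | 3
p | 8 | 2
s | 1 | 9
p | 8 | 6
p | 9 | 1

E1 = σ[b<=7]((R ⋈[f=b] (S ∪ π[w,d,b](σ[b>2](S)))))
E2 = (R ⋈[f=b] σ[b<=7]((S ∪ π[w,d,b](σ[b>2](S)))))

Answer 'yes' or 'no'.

E1 stepwise |·|:
  R → 6
  S → 6
  S → 6
  σ[b>2](S) → 4
  π[w,d,b](σ[b>2](S)) → 4
  (S ∪ π[w,d,b](σ[b>2](S))) → 10
  (R ⋈[f=b] (S ∪ π[w,d,b](σ[b>2](S)))) → 3
  σ[b<=7]((R ⋈[f=b] (S ∪ π[w,d,b](σ[b>2](S))))) → 3
E2 stepwise |·|:
  R → 6
  S → 6
  S → 6
  σ[b>2](S) → 4
  π[w,d,b](σ[b>2](S)) → 4
  (S ∪ π[w,d,b](σ[b>2](S))) → 10
  σ[b<=7]((S ∪ π[w,d,b](σ[b>2](S)))) → 8
  (R ⋈[f=b] σ[b<=7]((S ∪ π[w,d,b](σ[b>2](S))))) → 3

E1 and E2 produce the same multiset:
z | f | v | w | d | b
p | 1 | p | p | 9 | 1
s | 3 | r | p | 7 | 3
s | 3 | r | p | 7 | 3

yes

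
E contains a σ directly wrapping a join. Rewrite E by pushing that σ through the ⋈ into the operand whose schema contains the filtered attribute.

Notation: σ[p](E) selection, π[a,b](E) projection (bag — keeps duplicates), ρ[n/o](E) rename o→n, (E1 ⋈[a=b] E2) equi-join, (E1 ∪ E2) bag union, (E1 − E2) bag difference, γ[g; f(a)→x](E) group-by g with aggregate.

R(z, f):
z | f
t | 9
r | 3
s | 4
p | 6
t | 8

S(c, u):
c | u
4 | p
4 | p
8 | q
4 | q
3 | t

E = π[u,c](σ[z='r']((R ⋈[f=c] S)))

σ filters on z, owned by the left side.
E' = π[u,c]((σ[z='r'](R) ⋈[f=c] S))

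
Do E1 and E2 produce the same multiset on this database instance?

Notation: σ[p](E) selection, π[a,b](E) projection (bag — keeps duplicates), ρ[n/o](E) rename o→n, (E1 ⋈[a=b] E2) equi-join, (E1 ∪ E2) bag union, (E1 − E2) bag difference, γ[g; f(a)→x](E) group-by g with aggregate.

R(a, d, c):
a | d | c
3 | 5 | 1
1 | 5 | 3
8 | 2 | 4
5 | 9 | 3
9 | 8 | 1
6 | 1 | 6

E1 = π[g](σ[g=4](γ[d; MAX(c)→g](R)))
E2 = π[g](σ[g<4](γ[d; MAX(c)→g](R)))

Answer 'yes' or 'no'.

E1 subexpression sizes:
  R → 6
  γ[d; MAX(c)→g](R) → 5
  σ[g=4](γ[d; MAX(c)→g](R)) → 1
  π[g](σ[g=4](γ[d; MAX(c)→g](R))) → 1
E2 subexpression sizes:
  R → 6
  γ[d; MAX(c)→g](R) → 5
  σ[g<4](γ[d; MAX(c)→g](R)) → 3
  π[g](σ[g<4](γ[d; MAX(c)→g](R))) → 3

E1 result:
g
4
E2 result:
g
1
3
3
Witness: (1,) appears 0× in E1 but 1× in E2.

no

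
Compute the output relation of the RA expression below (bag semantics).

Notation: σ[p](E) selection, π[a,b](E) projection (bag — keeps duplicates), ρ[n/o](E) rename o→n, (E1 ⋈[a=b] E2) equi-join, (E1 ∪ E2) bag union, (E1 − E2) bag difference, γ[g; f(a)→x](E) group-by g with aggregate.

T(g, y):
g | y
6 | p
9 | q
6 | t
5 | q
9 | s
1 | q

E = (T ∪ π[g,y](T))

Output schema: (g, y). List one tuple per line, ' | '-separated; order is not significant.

Row counts bottom-up:
  T → 6
  T → 6
  π[g,y](T) → 6
  (T ∪ π[g,y](T)) → 12

== RESULT ==
g | y
1 | q
1 | q
5 | q
5 | q
6 | p
6 | p
6 | t
6 | t
9 | q
9 | q
9 | s
9 | s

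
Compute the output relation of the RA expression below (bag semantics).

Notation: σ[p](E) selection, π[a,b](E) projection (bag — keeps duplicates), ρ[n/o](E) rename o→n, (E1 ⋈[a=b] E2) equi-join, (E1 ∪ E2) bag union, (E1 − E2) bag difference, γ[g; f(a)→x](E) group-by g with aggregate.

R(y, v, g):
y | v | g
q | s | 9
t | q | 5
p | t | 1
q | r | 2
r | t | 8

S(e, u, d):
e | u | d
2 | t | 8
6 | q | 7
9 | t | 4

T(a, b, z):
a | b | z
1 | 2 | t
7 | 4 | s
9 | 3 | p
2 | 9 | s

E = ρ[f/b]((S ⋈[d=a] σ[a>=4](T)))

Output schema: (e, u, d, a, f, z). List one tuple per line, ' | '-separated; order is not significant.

Subexpression sizes:
  S → 3
  T → 4
  σ[a>=4](T) → 2
  (S ⋈[d=a] σ[a>=4](T)) → 1
  ρ[f/b]((S ⋈[d=a] σ[a>=4](T))) → 1

== RESULT ==
e | u | d | a | f | z
6 | q | 7 | 7 | 4 | s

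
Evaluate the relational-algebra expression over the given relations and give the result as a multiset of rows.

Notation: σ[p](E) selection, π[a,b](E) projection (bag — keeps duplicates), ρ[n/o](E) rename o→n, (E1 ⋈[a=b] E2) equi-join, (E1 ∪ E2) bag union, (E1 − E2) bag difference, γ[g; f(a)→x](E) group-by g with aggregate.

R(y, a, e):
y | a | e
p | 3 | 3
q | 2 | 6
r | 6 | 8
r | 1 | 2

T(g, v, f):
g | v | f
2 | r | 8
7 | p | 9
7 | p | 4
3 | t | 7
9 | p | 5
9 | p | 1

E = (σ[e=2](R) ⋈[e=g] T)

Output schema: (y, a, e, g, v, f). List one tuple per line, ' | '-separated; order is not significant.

Subexpression sizes:
  R → 4
  σ[e=2](R) → 1
  T → 6
  (σ[e=2](R) ⋈[e=g] T) → 1

== RESULT ==
y | a | e | g | v | f
r | 1 | 2 | 2 | r | 8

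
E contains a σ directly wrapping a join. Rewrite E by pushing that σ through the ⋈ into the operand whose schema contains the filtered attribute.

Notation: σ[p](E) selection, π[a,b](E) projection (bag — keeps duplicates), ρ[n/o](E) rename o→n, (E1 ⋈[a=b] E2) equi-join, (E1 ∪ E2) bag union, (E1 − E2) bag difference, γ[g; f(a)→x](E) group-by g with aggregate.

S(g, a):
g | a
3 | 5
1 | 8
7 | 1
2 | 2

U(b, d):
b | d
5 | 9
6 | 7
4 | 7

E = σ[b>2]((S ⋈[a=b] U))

σ filters on b, owned by the right side.
E' = (S ⋈[a=b] σ[b>2](U))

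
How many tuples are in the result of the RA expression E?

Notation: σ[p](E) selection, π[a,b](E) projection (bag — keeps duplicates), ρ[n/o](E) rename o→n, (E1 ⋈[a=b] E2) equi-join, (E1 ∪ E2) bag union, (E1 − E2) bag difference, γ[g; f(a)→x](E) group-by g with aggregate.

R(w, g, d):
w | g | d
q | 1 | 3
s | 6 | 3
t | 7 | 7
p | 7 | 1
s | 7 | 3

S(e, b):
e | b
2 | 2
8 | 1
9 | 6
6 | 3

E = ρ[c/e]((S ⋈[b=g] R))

Subexpression sizes:
  S → 4
  R → 5
  (S ⋈[b=g] R) → 2
  ρ[c/e]((S ⋈[b=g] R)) → 2

|E| = 2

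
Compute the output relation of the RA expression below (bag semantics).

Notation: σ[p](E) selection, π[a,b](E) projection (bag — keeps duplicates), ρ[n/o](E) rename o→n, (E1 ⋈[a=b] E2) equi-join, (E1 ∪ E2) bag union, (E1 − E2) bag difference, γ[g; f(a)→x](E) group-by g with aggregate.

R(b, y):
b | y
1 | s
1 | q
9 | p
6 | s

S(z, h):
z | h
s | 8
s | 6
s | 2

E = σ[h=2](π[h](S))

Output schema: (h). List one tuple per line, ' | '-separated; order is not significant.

Per-node cardinality:
  S → 3
  π[h](S) → 3
  σ[h=2](π[h](S)) → 1

== RESULT ==
h
2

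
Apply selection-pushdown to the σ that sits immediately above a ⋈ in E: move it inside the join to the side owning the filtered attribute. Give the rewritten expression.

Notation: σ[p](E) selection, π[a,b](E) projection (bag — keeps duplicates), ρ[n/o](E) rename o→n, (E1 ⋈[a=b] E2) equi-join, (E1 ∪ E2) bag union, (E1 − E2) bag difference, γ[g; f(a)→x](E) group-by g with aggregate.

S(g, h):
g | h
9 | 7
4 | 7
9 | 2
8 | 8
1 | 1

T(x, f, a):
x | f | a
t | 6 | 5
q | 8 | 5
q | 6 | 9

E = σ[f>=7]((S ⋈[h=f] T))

σ filters on f, owned by the right side.
E' = (S ⋈[h=f] σ[f>=7](T))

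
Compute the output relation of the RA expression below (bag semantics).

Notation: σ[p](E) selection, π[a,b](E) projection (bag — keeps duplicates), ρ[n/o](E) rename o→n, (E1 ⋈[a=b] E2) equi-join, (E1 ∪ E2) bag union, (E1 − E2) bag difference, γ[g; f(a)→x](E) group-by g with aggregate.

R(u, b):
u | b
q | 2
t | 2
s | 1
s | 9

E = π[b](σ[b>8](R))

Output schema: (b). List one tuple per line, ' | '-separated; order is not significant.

Subexpression sizes:
  R → 4
  σ[b>8](R) → 1
  π[b](σ[b>8](R)) → 1

== RESULT ==
b
9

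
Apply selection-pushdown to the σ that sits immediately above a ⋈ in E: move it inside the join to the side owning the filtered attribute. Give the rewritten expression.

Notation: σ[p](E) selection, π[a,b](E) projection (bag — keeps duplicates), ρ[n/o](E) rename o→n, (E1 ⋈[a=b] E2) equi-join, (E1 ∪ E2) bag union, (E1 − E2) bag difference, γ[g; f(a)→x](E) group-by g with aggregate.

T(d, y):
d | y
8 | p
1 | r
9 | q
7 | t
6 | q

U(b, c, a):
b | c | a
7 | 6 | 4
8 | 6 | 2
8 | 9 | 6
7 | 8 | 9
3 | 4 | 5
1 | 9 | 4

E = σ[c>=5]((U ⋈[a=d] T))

σ filters on c, owned by the left side.
E' = (σ[c>=5](U) ⋈[a=d] T)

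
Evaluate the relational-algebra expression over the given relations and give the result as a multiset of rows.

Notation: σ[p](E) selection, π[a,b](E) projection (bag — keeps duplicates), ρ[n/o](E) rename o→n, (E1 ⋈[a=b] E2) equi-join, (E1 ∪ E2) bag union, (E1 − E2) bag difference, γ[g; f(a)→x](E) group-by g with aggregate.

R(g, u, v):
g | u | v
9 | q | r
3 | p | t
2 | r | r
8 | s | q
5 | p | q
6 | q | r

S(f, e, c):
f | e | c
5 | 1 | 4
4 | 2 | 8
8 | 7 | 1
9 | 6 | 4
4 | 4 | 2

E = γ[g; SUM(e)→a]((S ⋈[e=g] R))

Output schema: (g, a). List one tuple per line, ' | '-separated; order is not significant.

Per-node cardinality:
  S → 5
  R → 6
  (S ⋈[e=g] R) → 2
  γ[g; SUM(e)→a]((S ⋈[e=g] R)) → 2

== RESULT ==
g | a
2 | 2
6 | 6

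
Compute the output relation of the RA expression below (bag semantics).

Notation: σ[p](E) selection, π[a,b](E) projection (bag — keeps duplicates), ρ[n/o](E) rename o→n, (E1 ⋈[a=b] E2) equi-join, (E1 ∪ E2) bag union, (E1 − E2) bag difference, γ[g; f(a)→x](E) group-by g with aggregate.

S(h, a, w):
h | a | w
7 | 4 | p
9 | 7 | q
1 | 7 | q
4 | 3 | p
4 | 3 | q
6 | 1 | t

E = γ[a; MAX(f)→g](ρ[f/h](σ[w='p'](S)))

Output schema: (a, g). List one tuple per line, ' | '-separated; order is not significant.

Stepwise |·|:
  S → 6
  σ[w='p'](S) → 2
  ρ[f/h](σ[w='p'](S)) → 2
  γ[a; MAX(f)→g](ρ[f/h](σ[w='p'](S))) → 2

== RESULT ==
a | g
3 | 4
4 | 7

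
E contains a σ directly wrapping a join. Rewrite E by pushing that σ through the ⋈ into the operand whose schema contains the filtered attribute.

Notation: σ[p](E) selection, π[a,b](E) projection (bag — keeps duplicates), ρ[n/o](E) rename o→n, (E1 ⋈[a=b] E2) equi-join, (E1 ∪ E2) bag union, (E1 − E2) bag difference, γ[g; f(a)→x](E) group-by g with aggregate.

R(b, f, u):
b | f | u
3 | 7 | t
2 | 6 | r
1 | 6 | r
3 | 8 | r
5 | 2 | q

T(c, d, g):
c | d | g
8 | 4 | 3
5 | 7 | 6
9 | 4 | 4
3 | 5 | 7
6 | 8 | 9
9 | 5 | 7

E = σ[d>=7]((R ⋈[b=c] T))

σ filters on d, owned by the right side.
E' = (R ⋈[b=c] σ[d>=7](T))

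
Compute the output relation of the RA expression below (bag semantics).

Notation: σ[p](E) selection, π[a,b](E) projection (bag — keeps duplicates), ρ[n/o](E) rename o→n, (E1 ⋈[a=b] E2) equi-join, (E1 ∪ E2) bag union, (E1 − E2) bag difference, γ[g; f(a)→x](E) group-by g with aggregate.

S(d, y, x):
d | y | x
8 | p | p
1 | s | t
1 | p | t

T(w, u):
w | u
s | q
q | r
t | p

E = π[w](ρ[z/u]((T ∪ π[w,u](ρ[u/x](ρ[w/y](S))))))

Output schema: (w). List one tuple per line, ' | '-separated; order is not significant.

Subexpression sizes:
  T → 3
  S → 3
  ρ[w/y](S) → 3
  ρ[u/x](ρ[w/y](S)) → 3
  π[w,u](ρ[u/x](ρ[w/y](S))) → 3
  (T ∪ π[w,u](ρ[u/x](ρ[w/y](S)))) → 6
  ρ[z/u]((T ∪ π[w,u](ρ[u/x](ρ[w/y](S))))) → 6
  π[w](ρ[z/u]((T ∪ π[w,u](ρ[u/x](ρ[w/y](S)))))) → 6

== RESULT ==
w
p
p
q
s
s
t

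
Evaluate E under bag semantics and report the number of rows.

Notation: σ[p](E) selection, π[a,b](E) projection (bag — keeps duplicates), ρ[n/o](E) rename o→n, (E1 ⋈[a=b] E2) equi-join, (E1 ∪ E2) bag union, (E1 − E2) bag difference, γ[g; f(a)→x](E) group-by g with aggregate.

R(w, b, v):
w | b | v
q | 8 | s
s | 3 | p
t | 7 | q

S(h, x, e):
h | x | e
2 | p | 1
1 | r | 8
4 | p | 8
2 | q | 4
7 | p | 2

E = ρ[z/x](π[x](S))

Row counts bottom-up:
  S → 5
  π[x](S) → 5
  ρ[z/x](π[x](S)) → 5

|E| = 5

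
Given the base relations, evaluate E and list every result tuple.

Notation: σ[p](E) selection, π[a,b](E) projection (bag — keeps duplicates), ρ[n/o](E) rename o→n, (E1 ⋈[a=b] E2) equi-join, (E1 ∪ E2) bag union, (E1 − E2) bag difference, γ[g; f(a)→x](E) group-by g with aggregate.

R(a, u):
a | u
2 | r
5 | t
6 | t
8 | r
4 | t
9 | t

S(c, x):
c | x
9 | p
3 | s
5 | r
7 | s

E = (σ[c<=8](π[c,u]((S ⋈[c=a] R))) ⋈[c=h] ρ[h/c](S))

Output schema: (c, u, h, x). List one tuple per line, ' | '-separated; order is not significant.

Row counts bottom-up:
  S → 4
  R → 6
  (S ⋈[c=a] R) → 2
  π[c,u]((S ⋈[c=a] R)) → 2
  σ[c<=8](π[c,u]((S ⋈[c=a] R))) → 1
  S → 4
  ρ[h/c](S) → 4
  (σ[c<=8](π[c,u]((S ⋈[c=a] R))) ⋈[c=h] ρ[h/c](S)) → 1

== RESULT ==
c | u | h | x
5 | t | 5 | r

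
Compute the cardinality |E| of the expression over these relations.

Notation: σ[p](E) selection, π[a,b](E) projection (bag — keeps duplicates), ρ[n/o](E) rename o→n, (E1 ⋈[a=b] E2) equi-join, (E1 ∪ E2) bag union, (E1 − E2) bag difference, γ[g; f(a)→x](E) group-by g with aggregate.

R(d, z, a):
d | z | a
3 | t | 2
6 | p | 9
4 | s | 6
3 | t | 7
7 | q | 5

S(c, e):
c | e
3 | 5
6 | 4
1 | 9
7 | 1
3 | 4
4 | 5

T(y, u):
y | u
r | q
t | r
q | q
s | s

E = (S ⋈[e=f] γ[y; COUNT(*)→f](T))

Subexpression sizes:
  S → 6
  T → 4
  γ[y; COUNT(*)→f](T) → 4
  (S ⋈[e=f] γ[y; COUNT(*)→f](T)) → 4

|E| = 4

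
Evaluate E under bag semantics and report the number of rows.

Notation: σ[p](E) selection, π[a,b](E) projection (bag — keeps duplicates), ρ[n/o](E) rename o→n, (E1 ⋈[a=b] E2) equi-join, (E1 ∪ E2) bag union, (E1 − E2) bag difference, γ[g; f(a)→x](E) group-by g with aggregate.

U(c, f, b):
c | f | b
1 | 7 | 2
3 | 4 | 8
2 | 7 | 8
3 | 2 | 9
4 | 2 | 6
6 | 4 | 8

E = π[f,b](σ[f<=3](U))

Subexpression sizes:
  U → 6
  σ[f<=3](U) → 2
  π[f,b](σ[f<=3](U)) → 2

|E| = 2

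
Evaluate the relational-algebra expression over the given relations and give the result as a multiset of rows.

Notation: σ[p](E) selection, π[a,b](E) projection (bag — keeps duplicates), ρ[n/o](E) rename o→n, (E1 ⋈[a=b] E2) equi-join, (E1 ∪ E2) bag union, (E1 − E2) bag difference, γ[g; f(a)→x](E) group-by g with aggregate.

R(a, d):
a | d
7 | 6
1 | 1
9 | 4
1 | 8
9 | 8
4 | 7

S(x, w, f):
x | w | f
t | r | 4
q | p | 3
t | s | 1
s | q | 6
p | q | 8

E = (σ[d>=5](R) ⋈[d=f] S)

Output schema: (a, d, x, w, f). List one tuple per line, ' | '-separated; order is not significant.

Stepwise |·|:
  R → 6
  σ[d>=5](R) → 4
  S → 5
  (σ[d>=5](R) ⋈[d=f] S) → 3

== RESULT ==
a | d | x | w | f
1 | 8 | p | q | 8
7 | 6 | s | q | 6
9 | 8 | p | q | 8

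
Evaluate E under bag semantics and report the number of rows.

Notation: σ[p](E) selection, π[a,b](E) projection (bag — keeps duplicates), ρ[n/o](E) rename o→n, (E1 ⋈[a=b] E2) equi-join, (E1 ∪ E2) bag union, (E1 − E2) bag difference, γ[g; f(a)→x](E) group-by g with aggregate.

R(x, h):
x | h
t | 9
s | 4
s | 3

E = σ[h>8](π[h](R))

Subexpression sizes:
  R → 3
  π[h](R) → 3
  σ[h>8](π[h](R)) → 1

|E| = 1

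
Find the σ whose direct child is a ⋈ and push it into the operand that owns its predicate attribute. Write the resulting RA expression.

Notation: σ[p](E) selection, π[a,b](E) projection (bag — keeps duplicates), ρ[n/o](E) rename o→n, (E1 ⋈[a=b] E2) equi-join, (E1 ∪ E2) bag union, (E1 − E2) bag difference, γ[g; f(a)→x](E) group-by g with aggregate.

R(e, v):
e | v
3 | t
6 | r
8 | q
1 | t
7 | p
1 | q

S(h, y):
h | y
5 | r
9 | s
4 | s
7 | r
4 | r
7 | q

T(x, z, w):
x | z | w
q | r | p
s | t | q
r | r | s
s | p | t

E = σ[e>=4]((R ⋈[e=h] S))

σ filters on e, owned by the left side.
E' = (σ[e>=4](R) ⋈[e=h] S)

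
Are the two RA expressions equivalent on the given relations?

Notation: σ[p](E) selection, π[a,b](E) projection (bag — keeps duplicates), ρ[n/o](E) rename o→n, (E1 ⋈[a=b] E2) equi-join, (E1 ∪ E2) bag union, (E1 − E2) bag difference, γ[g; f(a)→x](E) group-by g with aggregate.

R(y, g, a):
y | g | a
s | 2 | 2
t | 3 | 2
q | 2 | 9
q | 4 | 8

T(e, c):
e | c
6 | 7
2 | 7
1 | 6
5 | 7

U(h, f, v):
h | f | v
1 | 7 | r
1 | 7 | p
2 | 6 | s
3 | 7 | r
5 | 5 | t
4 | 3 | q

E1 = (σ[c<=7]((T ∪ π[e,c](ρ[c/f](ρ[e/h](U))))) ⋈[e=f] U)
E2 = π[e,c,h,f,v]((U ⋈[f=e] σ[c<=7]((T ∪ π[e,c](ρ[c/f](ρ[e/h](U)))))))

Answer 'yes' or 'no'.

E1 row counts bottom-up:
  T → 4
  U → 6
  ρ[e/h](U) → 6
  ρ[c/f](ρ[e/h](U)) → 6
  π[e,c](ρ[c/f](ρ[e/h](U))) → 6
  (T ∪ π[e,c](ρ[c/f](ρ[e/h](U)))) → 10
  σ[c<=7]((T ∪ π[e,c](ρ[c/f](ρ[e/h](U))))) → 10
  U → 6
  (σ[c<=7]((T ∪ π[e,c](ρ[c/f](ρ[e/h](U))))) ⋈[e=f] U) → 4
E2 row counts bottom-up:
  U → 6
  T → 4
  U → 6
  ρ[e/h](U) → 6
  ρ[c/f](ρ[e/h](U)) → 6
  π[e,c](ρ[c/f](ρ[e/h](U))) → 6
  (T ∪ π[e,c](ρ[c/f](ρ[e/h](U)))) → 10
  σ[c<=7]((T ∪ π[e,c](ρ[c/f](ρ[e/h](U))))) → 10
  (U ⋈[f=e] σ[c<=7]((T ∪ π[e,c](ρ[c/f](ρ[e/h](U)))))) → 4
  π[e,c,h,f,v]((U ⋈[f=e] σ[c<=7]((T ∪ π[e,c](ρ[c/f](ρ[e/h](U))))))) → 4

E1 and E2 produce the same multiset:
e | c | h | f | v
3 | 7 | 4 | 3 | q
5 | 5 | 5 | 5 | t
5 | 7 | 5 | 5 | t
6 | 7 | 2 | 6 | s

yes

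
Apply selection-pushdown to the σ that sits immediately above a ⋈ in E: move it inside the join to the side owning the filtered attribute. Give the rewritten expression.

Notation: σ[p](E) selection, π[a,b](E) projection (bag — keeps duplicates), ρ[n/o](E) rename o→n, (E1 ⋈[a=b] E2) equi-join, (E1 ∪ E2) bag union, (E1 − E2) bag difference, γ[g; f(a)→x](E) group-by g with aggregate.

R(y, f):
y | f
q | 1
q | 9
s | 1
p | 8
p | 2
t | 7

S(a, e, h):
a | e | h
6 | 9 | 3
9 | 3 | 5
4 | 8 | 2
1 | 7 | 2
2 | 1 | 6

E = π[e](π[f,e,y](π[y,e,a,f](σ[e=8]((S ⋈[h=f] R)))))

σ filters on e, owned by the left side.
E' = π[e](π[f,e,y](π[y,e,a,f]((σ[e=8](S) ⋈[h=f] R))))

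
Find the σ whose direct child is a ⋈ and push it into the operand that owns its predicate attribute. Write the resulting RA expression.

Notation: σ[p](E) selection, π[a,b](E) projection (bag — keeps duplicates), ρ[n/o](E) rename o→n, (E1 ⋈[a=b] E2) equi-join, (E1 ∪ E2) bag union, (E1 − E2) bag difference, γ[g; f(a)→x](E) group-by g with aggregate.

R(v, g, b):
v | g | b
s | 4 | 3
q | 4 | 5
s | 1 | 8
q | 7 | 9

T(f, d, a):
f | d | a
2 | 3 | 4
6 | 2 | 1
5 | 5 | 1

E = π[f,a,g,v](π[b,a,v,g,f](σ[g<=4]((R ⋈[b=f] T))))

σ filters on g, owned by the left side.
E' = π[f,a,g,v](π[b,a,v,g,f]((σ[g<=4](R) ⋈[b=f] T)))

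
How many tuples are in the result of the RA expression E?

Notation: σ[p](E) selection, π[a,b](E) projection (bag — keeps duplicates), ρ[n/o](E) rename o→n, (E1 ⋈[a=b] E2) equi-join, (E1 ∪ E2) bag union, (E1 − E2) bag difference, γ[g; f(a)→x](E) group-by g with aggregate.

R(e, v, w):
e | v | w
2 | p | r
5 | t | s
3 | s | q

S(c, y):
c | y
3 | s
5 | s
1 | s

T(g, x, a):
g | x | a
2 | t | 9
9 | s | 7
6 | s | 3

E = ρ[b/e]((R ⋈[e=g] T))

Per-node cardinality:
  R → 3
  T → 3
  (R ⋈[e=g] T) → 1
  ρ[b/e]((R ⋈[e=g] T)) → 1

|E| = 1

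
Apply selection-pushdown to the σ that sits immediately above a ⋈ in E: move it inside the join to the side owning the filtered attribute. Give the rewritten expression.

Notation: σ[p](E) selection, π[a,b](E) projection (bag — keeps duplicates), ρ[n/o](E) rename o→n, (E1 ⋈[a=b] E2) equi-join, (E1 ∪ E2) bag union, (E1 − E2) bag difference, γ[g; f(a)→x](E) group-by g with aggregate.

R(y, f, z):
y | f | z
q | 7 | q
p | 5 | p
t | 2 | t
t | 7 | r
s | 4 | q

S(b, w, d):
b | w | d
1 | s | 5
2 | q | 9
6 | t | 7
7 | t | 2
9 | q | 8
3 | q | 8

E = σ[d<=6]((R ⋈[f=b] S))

σ filters on d, owned by the right side.
E' = (R ⋈[f=b] σ[d<=6](S))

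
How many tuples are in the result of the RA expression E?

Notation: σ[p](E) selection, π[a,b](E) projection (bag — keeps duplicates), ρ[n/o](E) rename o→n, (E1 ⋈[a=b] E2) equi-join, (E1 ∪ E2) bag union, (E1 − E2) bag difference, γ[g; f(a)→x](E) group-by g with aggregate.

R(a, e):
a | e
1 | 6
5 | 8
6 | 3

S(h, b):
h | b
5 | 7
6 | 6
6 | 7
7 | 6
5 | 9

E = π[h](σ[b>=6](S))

Per-node cardinality:
  S → 5
  σ[b>=6](S) → 5
  π[h](σ[b>=6](S)) → 5

|E| = 5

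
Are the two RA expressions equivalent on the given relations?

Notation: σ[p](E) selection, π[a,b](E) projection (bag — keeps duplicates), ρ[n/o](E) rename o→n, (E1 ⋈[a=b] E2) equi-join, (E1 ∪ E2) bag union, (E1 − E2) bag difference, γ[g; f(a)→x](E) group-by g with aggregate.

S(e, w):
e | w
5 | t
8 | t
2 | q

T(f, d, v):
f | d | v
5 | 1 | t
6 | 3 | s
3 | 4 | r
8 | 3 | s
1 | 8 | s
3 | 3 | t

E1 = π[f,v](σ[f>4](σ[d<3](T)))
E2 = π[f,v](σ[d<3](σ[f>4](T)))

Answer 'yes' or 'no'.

E1 per-node cardinality:
  T → 6
  σ[d<3](T) → 1
  σ[f>4](σ[d<3](T)) → 1
  π[f,v](σ[f>4](σ[d<3](T))) → 1
E2 per-node cardinality:
  T → 6
  σ[f>4](T) → 3
  σ[d<3](σ[f>4](T)) → 1
  π[f,v](σ[d<3](σ[f>4](T))) → 1

E1 and E2 produce the same multiset:
f | v
5 | t

yes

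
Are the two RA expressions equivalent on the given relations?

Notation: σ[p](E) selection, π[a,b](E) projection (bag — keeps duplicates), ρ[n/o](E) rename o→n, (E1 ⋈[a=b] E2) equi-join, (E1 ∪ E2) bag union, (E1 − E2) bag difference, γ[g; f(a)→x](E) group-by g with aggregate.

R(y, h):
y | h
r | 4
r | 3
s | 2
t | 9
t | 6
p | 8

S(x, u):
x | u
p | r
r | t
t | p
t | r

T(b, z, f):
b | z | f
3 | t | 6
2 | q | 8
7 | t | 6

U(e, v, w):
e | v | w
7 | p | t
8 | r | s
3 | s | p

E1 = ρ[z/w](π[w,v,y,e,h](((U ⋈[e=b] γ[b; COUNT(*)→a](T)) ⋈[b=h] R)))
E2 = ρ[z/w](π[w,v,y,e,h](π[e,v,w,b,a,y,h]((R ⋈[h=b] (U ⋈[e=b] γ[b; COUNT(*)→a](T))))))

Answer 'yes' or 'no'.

E1 subexpression sizes:
  U → 3
  T → 3
  γ[b; COUNT(*)→a](T) → 3
  (U ⋈[e=b] γ[b; COUNT(*)→a](T)) → 2
  R → 6
  ((U ⋈[e=b] γ[b; COUNT(*)→a](T)) ⋈[b=h] R) → 1
  π[w,v,y,e,h](((U ⋈[e=b] γ[b; COUNT(*)→a](T)) ⋈[b=h] R)) → 1
  ρ[z/w](π[w,v,y,e,h](((U ⋈[e=b] γ[b; COUNT(*)→a](T)) ⋈[b=h] R))) → 1
E2 subexpression sizes:
  R → 6
  U → 3
  T → 3
  γ[b; COUNT(*)→a](T) → 3
  (U ⋈[e=b] γ[b; COUNT(*)→a](T)) → 2
  (R ⋈[h=b] (U ⋈[e=b] γ[b; COUNT(*)→a](T))) → 1
  π[e,v,w,b,a,y,h]((R ⋈[h=b] (U ⋈[e=b] γ[b; COUNT(*)→a](T)))) → 1
  π[w,v,y,e,h](π[e,v,w,b,a,y,h]((R ⋈[h=b] (U ⋈[e=b] γ[b; COUNT(*)→a](T))))) → 1
  ρ[z/w](π[w,v,y,e,h](π[e,v,w,b,a,y,h]((R ⋈[h=b] (U ⋈[e=b] γ[b; COUNT(*)→a](T)))))) → 1

E1 and E2 produce the same multiset:
z | v | y | e | h
p | s | r | 3 | 3

yes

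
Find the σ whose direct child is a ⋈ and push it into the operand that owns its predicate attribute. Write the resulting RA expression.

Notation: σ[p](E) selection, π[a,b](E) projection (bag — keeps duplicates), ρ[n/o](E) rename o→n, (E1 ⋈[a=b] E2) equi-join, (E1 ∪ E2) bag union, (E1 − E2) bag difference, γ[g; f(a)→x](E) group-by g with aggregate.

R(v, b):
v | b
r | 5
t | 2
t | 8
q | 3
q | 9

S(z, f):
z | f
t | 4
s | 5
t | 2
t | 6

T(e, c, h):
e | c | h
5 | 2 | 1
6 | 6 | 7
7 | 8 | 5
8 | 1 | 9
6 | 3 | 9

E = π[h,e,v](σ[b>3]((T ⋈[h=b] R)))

σ filters on b, owned by the right side.
E' = π[h,e,v]((T ⋈[h=b] σ[b>3](R)))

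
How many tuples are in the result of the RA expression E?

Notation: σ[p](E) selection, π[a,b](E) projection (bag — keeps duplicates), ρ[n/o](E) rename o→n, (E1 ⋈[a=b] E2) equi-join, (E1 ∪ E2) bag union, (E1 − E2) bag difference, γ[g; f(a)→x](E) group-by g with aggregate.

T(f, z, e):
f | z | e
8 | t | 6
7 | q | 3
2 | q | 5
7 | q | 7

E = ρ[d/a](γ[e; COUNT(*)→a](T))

Row counts bottom-up:
  T → 4
  γ[e; COUNT(*)→a](T) → 4
  ρ[d/a](γ[e; COUNT(*)→a](T)) → 4

|E| = 4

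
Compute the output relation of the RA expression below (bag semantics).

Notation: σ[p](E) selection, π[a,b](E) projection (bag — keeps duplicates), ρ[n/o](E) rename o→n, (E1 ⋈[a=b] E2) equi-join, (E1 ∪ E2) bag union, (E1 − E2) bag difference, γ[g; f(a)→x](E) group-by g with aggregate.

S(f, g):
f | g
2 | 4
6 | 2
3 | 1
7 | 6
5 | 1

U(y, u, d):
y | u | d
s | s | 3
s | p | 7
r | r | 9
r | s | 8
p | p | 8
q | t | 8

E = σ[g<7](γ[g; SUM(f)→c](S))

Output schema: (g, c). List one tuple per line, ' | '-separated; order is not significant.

Per-node cardinality:
  S → 5
  γ[g; SUM(f)→c](S) → 4
  σ[g<7](γ[g; SUM(f)→c](S)) → 4

== RESULT ==
g | c
1 | 8
2 | 6
4 | 2
6 | 7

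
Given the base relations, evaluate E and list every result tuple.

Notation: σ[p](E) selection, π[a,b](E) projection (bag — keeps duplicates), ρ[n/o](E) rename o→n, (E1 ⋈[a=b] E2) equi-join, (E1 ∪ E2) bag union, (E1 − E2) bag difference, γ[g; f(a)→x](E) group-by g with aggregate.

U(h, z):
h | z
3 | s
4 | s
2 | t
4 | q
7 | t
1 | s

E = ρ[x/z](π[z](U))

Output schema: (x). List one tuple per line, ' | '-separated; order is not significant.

Subexpression sizes:
  U → 6
  π[z](U) → 6
  ρ[x/z](π[z](U)) → 6

== RESULT ==
x
q
s
s
s
t
t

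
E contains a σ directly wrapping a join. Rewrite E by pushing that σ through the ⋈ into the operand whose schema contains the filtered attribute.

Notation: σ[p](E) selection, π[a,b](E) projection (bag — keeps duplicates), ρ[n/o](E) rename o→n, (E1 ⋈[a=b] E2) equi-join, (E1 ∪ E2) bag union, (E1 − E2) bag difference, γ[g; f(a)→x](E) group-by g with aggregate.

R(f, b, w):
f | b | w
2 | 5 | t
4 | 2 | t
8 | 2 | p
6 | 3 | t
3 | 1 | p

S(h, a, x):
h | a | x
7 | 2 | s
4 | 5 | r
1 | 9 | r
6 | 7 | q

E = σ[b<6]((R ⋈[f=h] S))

σ filters on b, owned by the left side.
E' = (σ[b<6](R) ⋈[f=h] S)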